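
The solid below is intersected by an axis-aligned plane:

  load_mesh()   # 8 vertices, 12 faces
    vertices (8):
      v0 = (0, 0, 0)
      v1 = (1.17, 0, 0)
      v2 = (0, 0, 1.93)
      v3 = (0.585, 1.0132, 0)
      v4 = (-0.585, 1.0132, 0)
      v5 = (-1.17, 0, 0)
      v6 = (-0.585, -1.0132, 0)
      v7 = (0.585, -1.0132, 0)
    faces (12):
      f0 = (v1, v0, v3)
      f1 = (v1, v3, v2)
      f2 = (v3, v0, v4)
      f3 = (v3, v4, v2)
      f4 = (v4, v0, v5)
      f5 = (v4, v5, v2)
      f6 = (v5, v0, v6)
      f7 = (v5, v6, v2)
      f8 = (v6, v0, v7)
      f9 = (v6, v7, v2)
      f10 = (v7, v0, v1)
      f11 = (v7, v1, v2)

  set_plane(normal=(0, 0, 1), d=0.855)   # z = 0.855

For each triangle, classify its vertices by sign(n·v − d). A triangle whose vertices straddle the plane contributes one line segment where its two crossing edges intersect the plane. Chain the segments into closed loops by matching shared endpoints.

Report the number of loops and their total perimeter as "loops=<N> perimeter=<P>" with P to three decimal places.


loops=1 perimeter=3.910

Straddling triangles (6 of 12):
  (v1,v3,v2) [--+] → (0.325842, 0.564347, 0.855)–(0.651684, 0, 0.855)  len=0.6517
  (v3,v4,v2) [--+] → (-0.325842, 0.564347, 0.855)–(0.325842, 0.564347, 0.855)  len=0.6517
  (v4,v5,v2) [--+] → (-0.651684, 0, 0.855)–(-0.325842, 0.564347, 0.855)  len=0.6517
  (v5,v6,v2) [--+] → (-0.325842, -0.564347, 0.855)–(-0.651684, 0, 0.855)  len=0.6517
  (v6,v7,v2) [--+] → (0.325842, -0.564347, 0.855)–(-0.325842, -0.564347, 0.855)  len=0.6517
  (v7,v1,v2) [--+] → (0.651684, 0, 0.855)–(0.325842, -0.564347, 0.855)  len=0.6517

Chained into 1 loop(s):
  loop 1: 6 segments, perimeter = 3.9100
Total perimeter = 3.910


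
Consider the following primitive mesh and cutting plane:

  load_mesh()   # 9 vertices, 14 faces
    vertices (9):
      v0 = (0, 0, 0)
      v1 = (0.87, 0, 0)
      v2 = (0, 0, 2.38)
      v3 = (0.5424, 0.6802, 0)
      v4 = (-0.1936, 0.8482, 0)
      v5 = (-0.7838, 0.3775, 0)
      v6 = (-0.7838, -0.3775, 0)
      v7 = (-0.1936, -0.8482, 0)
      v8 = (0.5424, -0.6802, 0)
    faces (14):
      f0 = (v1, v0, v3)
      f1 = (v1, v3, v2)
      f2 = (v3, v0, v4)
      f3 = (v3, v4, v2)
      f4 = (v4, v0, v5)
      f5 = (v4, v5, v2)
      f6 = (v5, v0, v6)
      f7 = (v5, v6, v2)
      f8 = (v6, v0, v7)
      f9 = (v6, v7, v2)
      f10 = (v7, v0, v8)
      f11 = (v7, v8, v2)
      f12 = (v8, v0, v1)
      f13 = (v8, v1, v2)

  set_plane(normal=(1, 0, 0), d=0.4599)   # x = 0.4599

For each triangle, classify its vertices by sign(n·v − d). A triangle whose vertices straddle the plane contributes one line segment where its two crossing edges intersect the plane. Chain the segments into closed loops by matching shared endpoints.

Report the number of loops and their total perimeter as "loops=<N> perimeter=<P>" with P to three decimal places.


loops=1 perimeter=4.070

Straddling triangles (8 of 14):
  (v1,v0,v3) [+-+] → (0.4599, 0, 0)–(0.4599, 0.57674, 0)  len=0.5767
  (v1,v3,v2) [++-] → (0.4599, 0.57674, 0.362002)–(0.4599, 0, 1.12188)  len=0.9540
  (v3,v0,v4) [+--] → (0.4599, 0.57674, 0)–(0.4599, 0.699032, 0)  len=0.1223
  (v3,v4,v2) [+--] → (0.4599, 0.699032, 0)–(0.4599, 0.57674, 0.362002)  len=0.3821
  (v7,v0,v8) [--+] → (0.4599, -0.57674, 0)–(0.4599, -0.699032, 0)  len=0.1223
  (v7,v8,v2) [-+-] → (0.4599, -0.699032, 0)–(0.4599, -0.57674, 0.362002)  len=0.3821
  (v8,v0,v1) [+-+] → (0.4599, -0.57674, 0)–(0.4599, 0, 0)  len=0.5767
  (v8,v1,v2) [++-] → (0.4599, 0, 1.12188)–(0.4599, -0.57674, 0.362002)  len=0.9540

Chained into 1 loop(s):
  loop 1: 8 segments, perimeter = 4.0702
Total perimeter = 4.070


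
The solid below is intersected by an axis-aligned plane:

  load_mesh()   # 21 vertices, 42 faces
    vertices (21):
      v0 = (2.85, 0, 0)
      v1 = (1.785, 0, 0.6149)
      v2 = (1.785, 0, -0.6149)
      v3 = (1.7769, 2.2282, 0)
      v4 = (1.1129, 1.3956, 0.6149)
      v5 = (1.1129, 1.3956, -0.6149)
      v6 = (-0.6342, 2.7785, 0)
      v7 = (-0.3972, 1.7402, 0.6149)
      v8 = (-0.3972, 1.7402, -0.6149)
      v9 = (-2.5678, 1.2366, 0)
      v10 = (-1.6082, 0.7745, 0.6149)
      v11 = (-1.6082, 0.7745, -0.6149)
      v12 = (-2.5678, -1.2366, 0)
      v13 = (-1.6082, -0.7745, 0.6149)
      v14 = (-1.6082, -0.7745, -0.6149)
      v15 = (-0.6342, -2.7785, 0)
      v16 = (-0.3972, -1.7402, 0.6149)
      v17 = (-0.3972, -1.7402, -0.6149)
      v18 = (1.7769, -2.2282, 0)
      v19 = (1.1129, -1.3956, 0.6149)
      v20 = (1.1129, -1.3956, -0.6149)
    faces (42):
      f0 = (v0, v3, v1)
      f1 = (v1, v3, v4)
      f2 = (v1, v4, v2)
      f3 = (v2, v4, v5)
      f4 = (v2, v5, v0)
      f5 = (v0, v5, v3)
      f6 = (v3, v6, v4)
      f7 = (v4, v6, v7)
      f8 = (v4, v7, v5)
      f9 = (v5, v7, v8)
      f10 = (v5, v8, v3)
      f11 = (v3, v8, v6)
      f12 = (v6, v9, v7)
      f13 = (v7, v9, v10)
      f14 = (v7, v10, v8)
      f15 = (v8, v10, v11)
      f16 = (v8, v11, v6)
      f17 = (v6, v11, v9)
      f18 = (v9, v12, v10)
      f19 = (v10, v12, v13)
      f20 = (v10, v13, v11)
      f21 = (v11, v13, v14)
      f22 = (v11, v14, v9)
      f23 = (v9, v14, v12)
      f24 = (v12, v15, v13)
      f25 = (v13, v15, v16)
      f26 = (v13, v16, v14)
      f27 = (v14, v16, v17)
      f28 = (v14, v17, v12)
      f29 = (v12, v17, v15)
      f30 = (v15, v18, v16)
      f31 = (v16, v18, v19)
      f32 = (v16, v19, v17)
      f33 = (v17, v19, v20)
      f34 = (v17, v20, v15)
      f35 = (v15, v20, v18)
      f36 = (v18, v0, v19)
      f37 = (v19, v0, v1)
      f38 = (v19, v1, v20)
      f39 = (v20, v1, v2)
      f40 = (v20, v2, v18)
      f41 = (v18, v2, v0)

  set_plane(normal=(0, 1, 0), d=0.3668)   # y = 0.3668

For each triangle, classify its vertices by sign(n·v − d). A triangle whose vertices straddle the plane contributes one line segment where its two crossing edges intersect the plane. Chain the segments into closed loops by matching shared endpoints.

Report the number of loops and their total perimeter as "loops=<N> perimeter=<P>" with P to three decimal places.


loops=2 perimeter=7.199

Straddling triangles (12 of 42):
  (v0,v3,v1) [-+-] → (2.67335, 0.3668, 0)–(1.78367, 0.3668, 0.513677)  len=1.0273
  (v1,v3,v4) [-++] → (1.78367, 0.3668, 0.513677)–(1.60835, 0.3668, 0.6149)  len=0.2024
  (v1,v4,v2) [-+-] → (1.60835, 0.3668, 0.6149)–(1.60835, 0.3668, -0.291677)  len=0.9066
  (v2,v4,v5) [-++] → (1.60835, 0.3668, -0.291677)–(1.60835, 0.3668, -0.6149)  len=0.3232
  (v2,v5,v0) [-+-] → (1.60835, 0.3668, -0.6149)–(2.39344, 0.3668, -0.161612)  len=0.9066
  (v0,v5,v3) [-++] → (2.39344, 0.3668, -0.161612)–(2.67335, 0.3668, 0)  len=0.3232
  (v9,v12,v10) [+-+] → (-2.5678, 0.3668, 0)–(-1.80273, 0.3668, 0.490244)  len=0.9087
  (v10,v12,v13) [+--] → (-1.80273, 0.3668, 0.490244)–(-1.6082, 0.3668, 0.6149)  len=0.2310
  (v10,v13,v11) [+-+] → (-1.6082, 0.3668, 0.6149)–(-1.6082, 0.3668, -0.291214)  len=0.9061
  (v11,v13,v14) [+--] → (-1.6082, 0.3668, -0.291214)–(-1.6082, 0.3668, -0.6149)  len=0.3237
  (v11,v14,v9) [+-+] → (-1.6082, 0.3668, -0.6149)–(-2.15277, 0.3668, -0.265944)  len=0.6468
  (v9,v14,v12) [+--] → (-2.15277, 0.3668, -0.265944)–(-2.5678, 0.3668, 0)  len=0.4929

Chained into 2 loop(s):
  loop 1: 6 segments, perimeter = 3.6893
  loop 2: 6 segments, perimeter = 3.5092
Total perimeter = 7.199


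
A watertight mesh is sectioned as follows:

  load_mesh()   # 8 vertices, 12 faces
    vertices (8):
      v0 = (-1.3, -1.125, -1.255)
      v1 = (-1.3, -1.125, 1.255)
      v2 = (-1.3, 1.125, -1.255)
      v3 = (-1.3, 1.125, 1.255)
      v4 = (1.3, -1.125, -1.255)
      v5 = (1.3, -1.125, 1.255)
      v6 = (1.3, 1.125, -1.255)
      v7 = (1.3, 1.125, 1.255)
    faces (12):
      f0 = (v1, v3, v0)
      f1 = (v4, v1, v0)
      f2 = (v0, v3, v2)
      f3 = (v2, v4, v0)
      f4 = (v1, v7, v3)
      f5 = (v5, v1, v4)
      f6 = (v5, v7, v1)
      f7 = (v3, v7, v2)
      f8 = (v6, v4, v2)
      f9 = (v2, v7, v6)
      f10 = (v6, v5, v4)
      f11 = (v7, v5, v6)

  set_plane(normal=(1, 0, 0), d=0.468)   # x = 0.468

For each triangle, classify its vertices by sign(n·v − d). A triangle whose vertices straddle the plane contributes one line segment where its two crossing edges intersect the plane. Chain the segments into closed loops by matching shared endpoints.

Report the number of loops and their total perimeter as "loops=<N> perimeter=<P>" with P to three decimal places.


Straddling triangles (8 of 12):
  (v4,v1,v0) [+--] → (0.468, -1.125, -0.4518)–(0.468, -1.125, -1.255)  len=0.8032
  (v2,v4,v0) [-+-] → (0.468, -0.405, -1.255)–(0.468, -1.125, -1.255)  len=0.7200
  (v1,v7,v3) [-+-] → (0.468, 0.405, 1.255)–(0.468, 1.125, 1.255)  len=0.7200
  (v5,v1,v4) [+-+] → (0.468, -1.125, 1.255)–(0.468, -1.125, -0.4518)  len=1.7068
  (v5,v7,v1) [++-] → (0.468, 0.405, 1.255)–(0.468, -1.125, 1.255)  len=1.5300
  (v3,v7,v2) [-+-] → (0.468, 1.125, 1.255)–(0.468, 1.125, 0.4518)  len=0.8032
  (v6,v4,v2) [++-] → (0.468, -0.405, -1.255)–(0.468, 1.125, -1.255)  len=1.5300
  (v2,v7,v6) [-++] → (0.468, 1.125, 0.4518)–(0.468, 1.125, -1.255)  len=1.7068

Chained into 1 loop(s):
  loop 1: 8 segments, perimeter = 9.5200
Total perimeter = 9.520

loops=1 perimeter=9.520


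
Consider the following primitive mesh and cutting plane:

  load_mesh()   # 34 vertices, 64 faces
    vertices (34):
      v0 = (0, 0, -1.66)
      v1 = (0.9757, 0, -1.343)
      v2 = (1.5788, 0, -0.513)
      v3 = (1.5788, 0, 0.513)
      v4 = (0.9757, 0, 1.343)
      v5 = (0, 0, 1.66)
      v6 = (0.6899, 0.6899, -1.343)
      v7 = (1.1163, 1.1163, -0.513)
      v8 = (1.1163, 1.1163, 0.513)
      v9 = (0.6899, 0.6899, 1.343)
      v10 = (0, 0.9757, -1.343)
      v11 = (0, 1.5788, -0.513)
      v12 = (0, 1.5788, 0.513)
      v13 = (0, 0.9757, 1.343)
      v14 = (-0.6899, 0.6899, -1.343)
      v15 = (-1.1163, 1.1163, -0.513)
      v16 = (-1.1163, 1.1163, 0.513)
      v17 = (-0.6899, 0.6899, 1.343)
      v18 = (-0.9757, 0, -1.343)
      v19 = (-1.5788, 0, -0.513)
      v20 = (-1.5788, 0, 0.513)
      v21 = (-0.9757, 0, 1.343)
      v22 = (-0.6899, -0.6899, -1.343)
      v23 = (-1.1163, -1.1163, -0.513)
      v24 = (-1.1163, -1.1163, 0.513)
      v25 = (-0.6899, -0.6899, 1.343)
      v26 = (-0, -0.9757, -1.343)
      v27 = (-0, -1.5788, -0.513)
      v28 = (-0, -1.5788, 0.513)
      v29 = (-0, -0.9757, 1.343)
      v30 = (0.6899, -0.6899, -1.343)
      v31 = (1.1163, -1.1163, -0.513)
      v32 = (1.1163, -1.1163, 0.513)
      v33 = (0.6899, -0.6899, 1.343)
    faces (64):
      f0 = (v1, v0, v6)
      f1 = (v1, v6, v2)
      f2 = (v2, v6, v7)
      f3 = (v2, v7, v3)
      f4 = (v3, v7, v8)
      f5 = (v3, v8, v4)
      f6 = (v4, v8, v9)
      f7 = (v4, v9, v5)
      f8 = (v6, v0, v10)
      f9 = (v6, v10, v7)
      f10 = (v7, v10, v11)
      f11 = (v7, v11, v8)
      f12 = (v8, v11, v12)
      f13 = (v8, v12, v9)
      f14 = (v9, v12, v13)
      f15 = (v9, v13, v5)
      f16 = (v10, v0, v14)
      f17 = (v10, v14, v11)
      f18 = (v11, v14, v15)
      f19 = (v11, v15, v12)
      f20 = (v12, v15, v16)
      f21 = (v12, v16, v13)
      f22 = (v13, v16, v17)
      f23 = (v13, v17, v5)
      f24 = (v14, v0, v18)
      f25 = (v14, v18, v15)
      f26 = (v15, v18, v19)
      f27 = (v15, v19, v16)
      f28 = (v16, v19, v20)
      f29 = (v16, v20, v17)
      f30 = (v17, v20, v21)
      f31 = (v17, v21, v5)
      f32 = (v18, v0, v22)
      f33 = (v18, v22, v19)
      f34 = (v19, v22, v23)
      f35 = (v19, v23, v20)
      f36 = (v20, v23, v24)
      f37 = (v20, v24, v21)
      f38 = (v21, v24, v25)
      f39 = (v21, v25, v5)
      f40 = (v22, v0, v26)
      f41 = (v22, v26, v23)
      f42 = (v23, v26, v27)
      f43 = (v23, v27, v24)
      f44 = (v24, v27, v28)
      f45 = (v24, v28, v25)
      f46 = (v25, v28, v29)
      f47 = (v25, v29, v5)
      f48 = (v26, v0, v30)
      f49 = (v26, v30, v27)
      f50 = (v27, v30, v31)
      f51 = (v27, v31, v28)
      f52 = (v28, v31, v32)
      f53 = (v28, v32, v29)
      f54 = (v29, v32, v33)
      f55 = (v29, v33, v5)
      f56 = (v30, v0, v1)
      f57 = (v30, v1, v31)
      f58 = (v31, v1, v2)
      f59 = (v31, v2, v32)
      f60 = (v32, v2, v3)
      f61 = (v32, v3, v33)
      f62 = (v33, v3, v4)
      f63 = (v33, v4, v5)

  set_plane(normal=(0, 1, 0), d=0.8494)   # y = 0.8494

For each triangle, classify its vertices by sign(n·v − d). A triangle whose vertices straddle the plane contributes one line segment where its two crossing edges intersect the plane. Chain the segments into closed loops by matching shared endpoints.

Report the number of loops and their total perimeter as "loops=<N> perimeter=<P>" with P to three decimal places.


loops=1 perimeter=8.359

Straddling triangles (20 of 64):
  (v2,v6,v7) [--+] → (0.8494, 0.8494, -1.03253)–(1.22688, 0.8494, -0.513)  len=0.6422
  (v2,v7,v3) [-+-] → (1.22688, 0.8494, -0.513)–(1.22688, 0.8494, -0.26769)  len=0.2453
  (v3,v7,v8) [-++] → (1.22688, 0.8494, -0.26769)–(1.22688, 0.8494, 0.513)  len=0.7807
  (v3,v8,v4) [-+-] → (1.22688, 0.8494, 0.513)–(1.08268, 0.8494, 0.711448)  len=0.2453
  (v4,v8,v9) [-+-] → (1.08268, 0.8494, 0.711448)–(0.8494, 0.8494, 1.03253)  len=0.3969
  (v6,v0,v10) [--+] → (0, 0.8494, -1.38403)–(0.304879, 0.8494, -1.343)  len=0.3076
  (v6,v10,v7) [-++] → (0.304879, 0.8494, -1.343)–(0.8494, 0.8494, -1.03253)  len=0.6268
  (v8,v12,v9) [++-] → (0.566108, 0.8494, 1.19407)–(0.8494, 0.8494, 1.03253)  len=0.3261
  (v9,v12,v13) [-++] → (0.566108, 0.8494, 1.19407)–(0.304879, 0.8494, 1.343)  len=0.3007
  (v9,v13,v5) [-+-] → (0.304879, 0.8494, 1.343)–(0, 0.8494, 1.38403)  len=0.3076
  (v10,v0,v14) [+--] → (0, 0.8494, -1.38403)–(-0.304879, 0.8494, -1.343)  len=0.3076
  (v10,v14,v11) [+-+] → (-0.304879, 0.8494, -1.343)–(-0.566108, 0.8494, -1.19407)  len=0.3007
  (v11,v14,v15) [+-+] → (-0.566108, 0.8494, -1.19407)–(-0.8494, 0.8494, -1.03253)  len=0.3261
  (v13,v16,v17) [++-] → (-0.8494, 0.8494, 1.03253)–(-0.304879, 0.8494, 1.343)  len=0.6268
  (v13,v17,v5) [+--] → (-0.304879, 0.8494, 1.343)–(0, 0.8494, 1.38403)  len=0.3076
  (v14,v18,v15) [--+] → (-1.08268, 0.8494, -0.711448)–(-0.8494, 0.8494, -1.03253)  len=0.3969
  (v15,v18,v19) [+--] → (-1.08268, 0.8494, -0.711448)–(-1.22688, 0.8494, -0.513)  len=0.2453
  (v15,v19,v16) [+-+] → (-1.22688, 0.8494, -0.513)–(-1.22688, 0.8494, 0.26769)  len=0.7807
  (v16,v19,v20) [+--] → (-1.22688, 0.8494, 0.26769)–(-1.22688, 0.8494, 0.513)  len=0.2453
  (v16,v20,v17) [+--] → (-1.22688, 0.8494, 0.513)–(-0.8494, 0.8494, 1.03253)  len=0.6422

Chained into 1 loop(s):
  loop 1: 20 segments, perimeter = 8.3585
Total perimeter = 8.359


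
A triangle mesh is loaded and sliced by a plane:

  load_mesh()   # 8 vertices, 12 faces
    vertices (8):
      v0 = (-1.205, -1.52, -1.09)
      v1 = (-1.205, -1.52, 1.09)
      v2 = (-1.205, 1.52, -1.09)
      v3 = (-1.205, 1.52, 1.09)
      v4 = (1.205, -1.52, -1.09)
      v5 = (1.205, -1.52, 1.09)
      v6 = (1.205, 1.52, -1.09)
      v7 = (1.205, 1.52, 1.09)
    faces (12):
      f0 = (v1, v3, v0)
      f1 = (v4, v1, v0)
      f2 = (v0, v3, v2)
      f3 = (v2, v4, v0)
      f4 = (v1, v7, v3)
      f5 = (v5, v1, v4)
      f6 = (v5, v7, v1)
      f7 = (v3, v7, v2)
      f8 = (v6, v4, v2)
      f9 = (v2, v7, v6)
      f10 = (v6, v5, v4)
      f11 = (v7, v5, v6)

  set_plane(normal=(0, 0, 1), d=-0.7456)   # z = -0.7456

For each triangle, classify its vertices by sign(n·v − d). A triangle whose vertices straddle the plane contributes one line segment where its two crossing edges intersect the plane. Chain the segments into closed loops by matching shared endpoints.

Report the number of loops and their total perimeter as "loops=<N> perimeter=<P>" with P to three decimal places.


Straddling triangles (8 of 12):
  (v1,v3,v0) [++-] → (-1.205, -1.03974, -0.7456)–(-1.205, -1.52, -0.7456)  len=0.4803
  (v4,v1,v0) [-+-] → (0.824264, -1.52, -0.7456)–(-1.205, -1.52, -0.7456)  len=2.0293
  (v0,v3,v2) [-+-] → (-1.205, -1.03974, -0.7456)–(-1.205, 1.52, -0.7456)  len=2.5597
  (v5,v1,v4) [++-] → (0.824264, -1.52, -0.7456)–(1.205, -1.52, -0.7456)  len=0.3807
  (v3,v7,v2) [++-] → (-0.824264, 1.52, -0.7456)–(-1.205, 1.52, -0.7456)  len=0.3807
  (v2,v7,v6) [-+-] → (-0.824264, 1.52, -0.7456)–(1.205, 1.52, -0.7456)  len=2.0293
  (v6,v5,v4) [-+-] → (1.205, 1.03974, -0.7456)–(1.205, -1.52, -0.7456)  len=2.5597
  (v7,v5,v6) [++-] → (1.205, 1.03974, -0.7456)–(1.205, 1.52, -0.7456)  len=0.4803

Chained into 1 loop(s):
  loop 1: 8 segments, perimeter = 10.9000
Total perimeter = 10.900

loops=1 perimeter=10.900


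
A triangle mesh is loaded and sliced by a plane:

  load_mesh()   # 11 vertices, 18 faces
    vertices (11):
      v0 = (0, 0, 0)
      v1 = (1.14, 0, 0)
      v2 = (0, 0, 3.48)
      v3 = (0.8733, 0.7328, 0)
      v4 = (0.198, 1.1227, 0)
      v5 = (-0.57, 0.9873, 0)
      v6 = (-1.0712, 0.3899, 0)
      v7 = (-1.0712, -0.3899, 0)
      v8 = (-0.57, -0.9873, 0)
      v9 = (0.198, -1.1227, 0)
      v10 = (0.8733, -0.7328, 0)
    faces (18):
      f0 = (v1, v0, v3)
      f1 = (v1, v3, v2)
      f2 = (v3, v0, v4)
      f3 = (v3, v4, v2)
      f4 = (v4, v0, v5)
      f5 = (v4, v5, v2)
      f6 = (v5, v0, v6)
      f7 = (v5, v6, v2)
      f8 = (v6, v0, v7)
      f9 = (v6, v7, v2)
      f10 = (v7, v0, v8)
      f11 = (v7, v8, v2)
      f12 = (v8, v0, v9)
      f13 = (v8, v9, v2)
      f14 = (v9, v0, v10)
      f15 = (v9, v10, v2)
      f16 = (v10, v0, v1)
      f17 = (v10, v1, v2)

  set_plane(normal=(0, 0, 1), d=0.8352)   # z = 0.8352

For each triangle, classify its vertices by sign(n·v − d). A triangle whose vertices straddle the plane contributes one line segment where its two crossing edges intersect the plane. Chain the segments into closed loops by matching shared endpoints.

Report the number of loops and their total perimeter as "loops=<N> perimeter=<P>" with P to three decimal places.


loops=1 perimeter=5.334

Straddling triangles (9 of 18):
  (v1,v3,v2) [--+] → (0.663708, 0.556928, 0.8352)–(0.8664, 0, 0.8352)  len=0.5927
  (v3,v4,v2) [--+] → (0.15048, 0.853252, 0.8352)–(0.663708, 0.556928, 0.8352)  len=0.5926
  (v4,v5,v2) [--+] → (-0.4332, 0.750348, 0.8352)–(0.15048, 0.853252, 0.8352)  len=0.5927
  (v5,v6,v2) [--+] → (-0.814112, 0.296324, 0.8352)–(-0.4332, 0.750348, 0.8352)  len=0.5926
  (v6,v7,v2) [--+] → (-0.814112, -0.296324, 0.8352)–(-0.814112, 0.296324, 0.8352)  len=0.5926
  (v7,v8,v2) [--+] → (-0.4332, -0.750348, 0.8352)–(-0.814112, -0.296324, 0.8352)  len=0.5926
  (v8,v9,v2) [--+] → (0.15048, -0.853252, 0.8352)–(-0.4332, -0.750348, 0.8352)  len=0.5927
  (v9,v10,v2) [--+] → (0.663708, -0.556928, 0.8352)–(0.15048, -0.853252, 0.8352)  len=0.5926
  (v10,v1,v2) [--+] → (0.8664, 0, 0.8352)–(0.663708, -0.556928, 0.8352)  len=0.5927

Chained into 1 loop(s):
  loop 1: 9 segments, perimeter = 5.3339
Total perimeter = 5.334


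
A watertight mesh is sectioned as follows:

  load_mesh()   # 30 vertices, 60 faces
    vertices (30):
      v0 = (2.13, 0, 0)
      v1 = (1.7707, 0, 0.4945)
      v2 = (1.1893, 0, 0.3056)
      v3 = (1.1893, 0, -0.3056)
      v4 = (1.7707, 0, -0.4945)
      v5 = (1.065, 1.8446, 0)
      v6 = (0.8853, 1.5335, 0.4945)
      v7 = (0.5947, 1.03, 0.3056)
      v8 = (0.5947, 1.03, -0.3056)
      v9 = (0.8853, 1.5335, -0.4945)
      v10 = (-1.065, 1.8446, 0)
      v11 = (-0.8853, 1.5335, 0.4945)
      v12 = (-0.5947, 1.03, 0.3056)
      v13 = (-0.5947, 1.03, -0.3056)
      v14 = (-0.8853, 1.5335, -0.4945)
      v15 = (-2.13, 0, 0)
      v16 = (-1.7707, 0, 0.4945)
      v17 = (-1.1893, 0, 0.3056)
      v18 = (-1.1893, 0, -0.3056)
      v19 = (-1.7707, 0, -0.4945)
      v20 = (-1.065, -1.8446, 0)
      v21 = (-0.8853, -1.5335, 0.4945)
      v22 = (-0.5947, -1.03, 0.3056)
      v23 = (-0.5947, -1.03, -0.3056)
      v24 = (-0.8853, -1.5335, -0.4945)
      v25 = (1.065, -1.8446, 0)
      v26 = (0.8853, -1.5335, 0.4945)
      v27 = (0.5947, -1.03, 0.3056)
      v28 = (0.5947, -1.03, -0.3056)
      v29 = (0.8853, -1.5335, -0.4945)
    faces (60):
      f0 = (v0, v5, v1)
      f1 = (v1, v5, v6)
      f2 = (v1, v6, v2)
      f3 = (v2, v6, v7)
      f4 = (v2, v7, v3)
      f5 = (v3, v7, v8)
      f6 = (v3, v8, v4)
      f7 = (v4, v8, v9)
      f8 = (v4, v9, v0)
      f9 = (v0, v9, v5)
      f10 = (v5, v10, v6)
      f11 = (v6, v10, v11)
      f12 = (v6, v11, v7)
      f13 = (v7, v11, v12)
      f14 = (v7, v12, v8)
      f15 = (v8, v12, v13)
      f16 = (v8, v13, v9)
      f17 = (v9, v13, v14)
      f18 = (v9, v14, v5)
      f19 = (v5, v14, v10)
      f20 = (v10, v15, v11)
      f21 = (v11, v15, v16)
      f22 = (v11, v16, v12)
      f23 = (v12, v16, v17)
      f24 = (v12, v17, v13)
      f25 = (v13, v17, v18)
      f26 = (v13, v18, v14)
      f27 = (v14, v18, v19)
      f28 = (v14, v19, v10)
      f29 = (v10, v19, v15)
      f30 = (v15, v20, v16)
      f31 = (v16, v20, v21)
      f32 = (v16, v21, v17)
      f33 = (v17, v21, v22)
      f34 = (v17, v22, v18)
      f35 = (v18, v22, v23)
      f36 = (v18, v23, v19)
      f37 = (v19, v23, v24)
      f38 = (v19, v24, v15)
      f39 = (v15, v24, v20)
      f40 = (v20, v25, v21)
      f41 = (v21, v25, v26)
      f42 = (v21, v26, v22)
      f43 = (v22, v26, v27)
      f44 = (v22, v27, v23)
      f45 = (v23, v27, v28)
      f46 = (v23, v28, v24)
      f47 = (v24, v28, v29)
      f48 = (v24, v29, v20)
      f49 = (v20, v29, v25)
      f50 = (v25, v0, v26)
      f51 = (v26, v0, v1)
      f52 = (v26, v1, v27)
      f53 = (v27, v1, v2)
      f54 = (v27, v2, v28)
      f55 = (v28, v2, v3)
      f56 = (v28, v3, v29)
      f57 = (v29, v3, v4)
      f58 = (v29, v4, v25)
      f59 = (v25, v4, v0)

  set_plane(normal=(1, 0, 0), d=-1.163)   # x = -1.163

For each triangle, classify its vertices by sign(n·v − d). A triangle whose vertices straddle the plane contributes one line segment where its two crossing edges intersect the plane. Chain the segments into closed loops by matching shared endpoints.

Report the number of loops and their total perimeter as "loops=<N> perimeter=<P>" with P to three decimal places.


loops=2 perimeter=8.500

Straddling triangles (20 of 60):
  (v10,v15,v11) [+-+] → (-1.163, 1.67486, 0)–(-1.163, 1.19137, 0.384174)  len=0.6175
  (v11,v15,v16) [+--] → (-1.163, 1.19137, 0.384174)–(-1.163, 1.05253, 0.4945)  len=0.1773
  (v11,v16,v12) [+-+] → (-1.163, 1.05253, 0.4945)–(-1.163, 0.532254, 0.396886)  len=0.5294
  (v12,v16,v17) [+--] → (-1.163, 0.532254, 0.396886)–(-1.163, 0.0455584, 0.3056)  len=0.4952
  (v12,v17,v13) [+-+] → (-1.163, 0.0455584, 0.3056)–(-1.163, 0.0455584, 0.278566)  len=0.0270
  (v13,v17,v18) [+--] → (-1.163, 0.0455584, 0.278566)–(-1.163, 0.0455584, -0.3056)  len=0.5842
  (v13,v18,v14) [+-+] → (-1.163, 0.0455584, -0.3056)–(-1.163, 0.132668, -0.321942)  len=0.0886
  (v14,v18,v19) [+--] → (-1.163, 0.132668, -0.321942)–(-1.163, 1.05253, -0.4945)  len=0.9359
  (v14,v19,v10) [+-+] → (-1.163, 1.05253, -0.4945)–(-1.163, 1.58844, -0.0686708)  len=0.6845
  (v10,v19,v15) [+--] → (-1.163, 1.58844, -0.0686708)–(-1.163, 1.67486, 0)  len=0.1104
  (v15,v20,v16) [-+-] → (-1.163, -1.67486, 0)–(-1.163, -1.58844, 0.0686708)  len=0.1104
  (v16,v20,v21) [-++] → (-1.163, -1.58844, 0.0686708)–(-1.163, -1.05253, 0.4945)  len=0.6845
  (v16,v21,v17) [-+-] → (-1.163, -1.05253, 0.4945)–(-1.163, -0.132668, 0.321942)  len=0.9359
  (v17,v21,v22) [-++] → (-1.163, -0.132668, 0.321942)–(-1.163, -0.0455584, 0.3056)  len=0.0886
  (v17,v22,v18) [-+-] → (-1.163, -0.0455584, 0.3056)–(-1.163, -0.0455584, -0.278566)  len=0.5842
  (v18,v22,v23) [-++] → (-1.163, -0.0455584, -0.278566)–(-1.163, -0.0455584, -0.3056)  len=0.0270
  (v18,v23,v19) [-+-] → (-1.163, -0.0455584, -0.3056)–(-1.163, -0.532254, -0.396886)  len=0.4952
  (v19,v23,v24) [-++] → (-1.163, -0.532254, -0.396886)–(-1.163, -1.05253, -0.4945)  len=0.5294
  (v19,v24,v15) [-+-] → (-1.163, -1.05253, -0.4945)–(-1.163, -1.19137, -0.384174)  len=0.1773
  (v15,v24,v20) [-++] → (-1.163, -1.19137, -0.384174)–(-1.163, -1.67486, 0)  len=0.6175

Chained into 2 loop(s):
  loop 1: 10 segments, perimeter = 4.2500
  loop 2: 10 segments, perimeter = 4.2500
Total perimeter = 8.500


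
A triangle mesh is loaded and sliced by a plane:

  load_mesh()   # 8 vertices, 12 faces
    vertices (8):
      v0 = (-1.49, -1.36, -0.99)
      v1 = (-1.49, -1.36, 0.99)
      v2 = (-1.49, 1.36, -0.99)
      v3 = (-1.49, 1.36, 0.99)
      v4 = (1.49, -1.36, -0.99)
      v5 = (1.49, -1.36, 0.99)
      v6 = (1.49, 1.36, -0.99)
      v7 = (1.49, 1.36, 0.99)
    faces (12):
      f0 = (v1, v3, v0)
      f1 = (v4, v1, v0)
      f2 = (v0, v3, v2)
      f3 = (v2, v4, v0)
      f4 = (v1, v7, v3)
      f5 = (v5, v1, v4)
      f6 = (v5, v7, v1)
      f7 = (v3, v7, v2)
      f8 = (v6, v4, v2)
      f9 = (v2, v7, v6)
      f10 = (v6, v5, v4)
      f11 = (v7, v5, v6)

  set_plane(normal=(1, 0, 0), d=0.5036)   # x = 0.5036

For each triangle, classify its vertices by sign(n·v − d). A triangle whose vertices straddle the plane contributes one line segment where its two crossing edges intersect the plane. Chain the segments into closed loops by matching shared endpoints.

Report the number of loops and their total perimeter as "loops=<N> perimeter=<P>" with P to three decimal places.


Straddling triangles (8 of 12):
  (v4,v1,v0) [+--] → (0.5036, -1.36, -0.334607)–(0.5036, -1.36, -0.99)  len=0.6554
  (v2,v4,v0) [-+-] → (0.5036, -0.459662, -0.99)–(0.5036, -1.36, -0.99)  len=0.9003
  (v1,v7,v3) [-+-] → (0.5036, 0.459662, 0.99)–(0.5036, 1.36, 0.99)  len=0.9003
  (v5,v1,v4) [+-+] → (0.5036, -1.36, 0.99)–(0.5036, -1.36, -0.334607)  len=1.3246
  (v5,v7,v1) [++-] → (0.5036, 0.459662, 0.99)–(0.5036, -1.36, 0.99)  len=1.8197
  (v3,v7,v2) [-+-] → (0.5036, 1.36, 0.99)–(0.5036, 1.36, 0.334607)  len=0.6554
  (v6,v4,v2) [++-] → (0.5036, -0.459662, -0.99)–(0.5036, 1.36, -0.99)  len=1.8197
  (v2,v7,v6) [-++] → (0.5036, 1.36, 0.334607)–(0.5036, 1.36, -0.99)  len=1.3246

Chained into 1 loop(s):
  loop 1: 8 segments, perimeter = 9.4000
Total perimeter = 9.400

loops=1 perimeter=9.400


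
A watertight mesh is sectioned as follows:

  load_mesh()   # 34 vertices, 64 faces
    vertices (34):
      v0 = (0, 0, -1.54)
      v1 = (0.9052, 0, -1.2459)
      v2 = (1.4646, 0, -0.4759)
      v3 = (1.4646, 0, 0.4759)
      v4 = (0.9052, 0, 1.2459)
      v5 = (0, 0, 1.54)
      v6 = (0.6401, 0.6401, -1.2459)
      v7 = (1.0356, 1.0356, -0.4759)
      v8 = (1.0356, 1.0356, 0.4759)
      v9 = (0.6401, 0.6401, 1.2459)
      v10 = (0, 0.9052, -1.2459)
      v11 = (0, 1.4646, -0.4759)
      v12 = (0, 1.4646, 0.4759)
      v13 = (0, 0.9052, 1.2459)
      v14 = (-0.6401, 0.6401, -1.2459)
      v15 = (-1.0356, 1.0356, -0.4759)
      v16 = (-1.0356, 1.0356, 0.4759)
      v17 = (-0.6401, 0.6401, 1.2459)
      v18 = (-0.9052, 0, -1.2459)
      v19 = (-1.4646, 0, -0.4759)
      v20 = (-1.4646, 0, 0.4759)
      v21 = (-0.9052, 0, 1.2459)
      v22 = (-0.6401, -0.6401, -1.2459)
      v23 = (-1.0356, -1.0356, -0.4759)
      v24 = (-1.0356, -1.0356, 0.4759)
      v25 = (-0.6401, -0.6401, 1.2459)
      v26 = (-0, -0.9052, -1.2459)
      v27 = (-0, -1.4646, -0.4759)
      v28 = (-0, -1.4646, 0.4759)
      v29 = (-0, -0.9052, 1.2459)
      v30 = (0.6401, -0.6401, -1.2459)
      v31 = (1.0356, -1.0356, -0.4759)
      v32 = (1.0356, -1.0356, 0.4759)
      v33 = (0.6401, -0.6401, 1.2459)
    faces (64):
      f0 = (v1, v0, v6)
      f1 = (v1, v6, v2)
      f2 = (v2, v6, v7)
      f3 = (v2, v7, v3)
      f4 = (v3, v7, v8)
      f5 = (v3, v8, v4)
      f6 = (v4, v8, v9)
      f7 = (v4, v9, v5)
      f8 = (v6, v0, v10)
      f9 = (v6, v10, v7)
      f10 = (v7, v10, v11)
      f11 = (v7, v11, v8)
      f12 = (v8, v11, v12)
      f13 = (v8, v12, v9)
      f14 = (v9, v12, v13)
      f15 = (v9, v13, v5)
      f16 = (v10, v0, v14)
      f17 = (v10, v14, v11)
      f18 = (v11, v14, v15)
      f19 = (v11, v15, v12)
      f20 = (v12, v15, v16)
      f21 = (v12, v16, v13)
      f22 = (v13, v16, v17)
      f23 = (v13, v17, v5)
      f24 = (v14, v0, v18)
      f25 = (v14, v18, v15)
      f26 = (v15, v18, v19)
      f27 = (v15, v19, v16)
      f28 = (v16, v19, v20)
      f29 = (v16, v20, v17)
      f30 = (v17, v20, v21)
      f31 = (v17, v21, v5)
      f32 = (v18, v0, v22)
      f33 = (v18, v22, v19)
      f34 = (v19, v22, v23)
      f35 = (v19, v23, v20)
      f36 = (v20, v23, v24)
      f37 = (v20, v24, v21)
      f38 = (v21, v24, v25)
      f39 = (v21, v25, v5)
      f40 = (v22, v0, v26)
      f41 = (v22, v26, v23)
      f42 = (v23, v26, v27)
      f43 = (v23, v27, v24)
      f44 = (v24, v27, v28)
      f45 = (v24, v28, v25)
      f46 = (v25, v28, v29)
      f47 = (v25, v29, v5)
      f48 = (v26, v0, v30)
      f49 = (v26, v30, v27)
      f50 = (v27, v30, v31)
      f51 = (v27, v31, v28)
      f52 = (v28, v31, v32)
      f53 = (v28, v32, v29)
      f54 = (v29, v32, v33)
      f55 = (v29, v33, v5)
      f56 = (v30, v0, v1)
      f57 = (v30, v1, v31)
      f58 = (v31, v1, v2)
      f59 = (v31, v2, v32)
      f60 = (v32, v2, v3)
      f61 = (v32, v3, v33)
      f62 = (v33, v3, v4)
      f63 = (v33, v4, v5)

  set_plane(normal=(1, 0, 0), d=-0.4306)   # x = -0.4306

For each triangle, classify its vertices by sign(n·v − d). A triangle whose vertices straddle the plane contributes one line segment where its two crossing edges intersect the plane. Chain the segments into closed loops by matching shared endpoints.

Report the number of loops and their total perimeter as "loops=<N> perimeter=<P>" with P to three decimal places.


Straddling triangles (20 of 64):
  (v10,v0,v14) [++-] → (-0.4306, 0.4306, -1.34216)–(-0.4306, 0.726865, -1.2459)  len=0.3115
  (v10,v14,v11) [+-+] → (-0.4306, 0.726865, -1.2459)–(-0.4306, 0.909953, -0.993885)  len=0.3115
  (v11,v14,v15) [+--] → (-0.4306, 0.909953, -0.993885)–(-0.4306, 1.28622, -0.4759)  len=0.6402
  (v11,v15,v12) [+-+] → (-0.4306, 1.28622, -0.4759)–(-0.4306, 1.28622, 0.0801438)  len=0.5560
  (v12,v15,v16) [+--] → (-0.4306, 1.28622, 0.0801438)–(-0.4306, 1.28622, 0.4759)  len=0.3958
  (v12,v16,v13) [+-+] → (-0.4306, 1.28622, 0.4759)–(-0.4306, 0.95942, 0.925736)  len=0.5560
  (v13,v16,v17) [+--] → (-0.4306, 0.95942, 0.925736)–(-0.4306, 0.726865, 1.2459)  len=0.3957
  (v13,v17,v5) [+-+] → (-0.4306, 0.726865, 1.2459)–(-0.4306, 0.4306, 1.34216)  len=0.3115
  (v14,v0,v18) [-+-] → (-0.4306, 0.4306, -1.34216)–(-0.4306, 0, -1.4001)  len=0.4345
  (v17,v21,v5) [--+] → (-0.4306, 0, 1.4001)–(-0.4306, 0.4306, 1.34216)  len=0.4345
  (v18,v0,v22) [-+-] → (-0.4306, 0, -1.4001)–(-0.4306, -0.4306, -1.34216)  len=0.4345
  (v21,v25,v5) [--+] → (-0.4306, -0.4306, 1.34216)–(-0.4306, 0, 1.4001)  len=0.4345
  (v22,v0,v26) [-++] → (-0.4306, -0.4306, -1.34216)–(-0.4306, -0.726865, -1.2459)  len=0.3115
  (v22,v26,v23) [-+-] → (-0.4306, -0.726865, -1.2459)–(-0.4306, -0.95942, -0.925736)  len=0.3957
  (v23,v26,v27) [-++] → (-0.4306, -0.95942, -0.925736)–(-0.4306, -1.28622, -0.4759)  len=0.5560
  (v23,v27,v24) [-+-] → (-0.4306, -1.28622, -0.4759)–(-0.4306, -1.28622, -0.0801438)  len=0.3958
  (v24,v27,v28) [-++] → (-0.4306, -1.28622, -0.0801438)–(-0.4306, -1.28622, 0.4759)  len=0.5560
  (v24,v28,v25) [-+-] → (-0.4306, -1.28622, 0.4759)–(-0.4306, -0.909953, 0.993885)  len=0.6402
  (v25,v28,v29) [-++] → (-0.4306, -0.909953, 0.993885)–(-0.4306, -0.726865, 1.2459)  len=0.3115
  (v25,v29,v5) [-++] → (-0.4306, -0.726865, 1.2459)–(-0.4306, -0.4306, 1.34216)  len=0.3115

Chained into 1 loop(s):
  loop 1: 20 segments, perimeter = 8.6945
Total perimeter = 8.694

loops=1 perimeter=8.694


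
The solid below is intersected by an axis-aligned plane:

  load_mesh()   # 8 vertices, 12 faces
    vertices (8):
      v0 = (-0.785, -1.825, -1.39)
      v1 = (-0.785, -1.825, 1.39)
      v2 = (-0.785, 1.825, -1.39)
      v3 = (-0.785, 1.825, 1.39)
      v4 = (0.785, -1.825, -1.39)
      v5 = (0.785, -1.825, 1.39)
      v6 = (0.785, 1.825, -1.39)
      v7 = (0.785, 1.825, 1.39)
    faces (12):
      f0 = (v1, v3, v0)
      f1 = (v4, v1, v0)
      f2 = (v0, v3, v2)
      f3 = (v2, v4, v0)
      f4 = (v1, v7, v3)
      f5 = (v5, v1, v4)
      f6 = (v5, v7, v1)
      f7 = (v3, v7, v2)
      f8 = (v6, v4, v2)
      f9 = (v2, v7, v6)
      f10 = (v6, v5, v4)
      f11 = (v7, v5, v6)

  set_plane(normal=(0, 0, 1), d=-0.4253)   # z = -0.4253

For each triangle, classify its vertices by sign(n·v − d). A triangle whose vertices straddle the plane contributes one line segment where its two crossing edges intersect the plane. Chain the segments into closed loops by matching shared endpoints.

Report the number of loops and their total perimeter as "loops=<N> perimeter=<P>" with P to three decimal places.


Straddling triangles (8 of 12):
  (v1,v3,v0) [++-] → (-0.785, -0.558397, -0.4253)–(-0.785, -1.825, -0.4253)  len=1.2666
  (v4,v1,v0) [-+-] → (0.240187, -1.825, -0.4253)–(-0.785, -1.825, -0.4253)  len=1.0252
  (v0,v3,v2) [-+-] → (-0.785, -0.558397, -0.4253)–(-0.785, 1.825, -0.4253)  len=2.3834
  (v5,v1,v4) [++-] → (0.240187, -1.825, -0.4253)–(0.785, -1.825, -0.4253)  len=0.5448
  (v3,v7,v2) [++-] → (-0.240187, 1.825, -0.4253)–(-0.785, 1.825, -0.4253)  len=0.5448
  (v2,v7,v6) [-+-] → (-0.240187, 1.825, -0.4253)–(0.785, 1.825, -0.4253)  len=1.0252
  (v6,v5,v4) [-+-] → (0.785, 0.558397, -0.4253)–(0.785, -1.825, -0.4253)  len=2.3834
  (v7,v5,v6) [++-] → (0.785, 0.558397, -0.4253)–(0.785, 1.825, -0.4253)  len=1.2666

Chained into 1 loop(s):
  loop 1: 8 segments, perimeter = 10.4400
Total perimeter = 10.440

loops=1 perimeter=10.440


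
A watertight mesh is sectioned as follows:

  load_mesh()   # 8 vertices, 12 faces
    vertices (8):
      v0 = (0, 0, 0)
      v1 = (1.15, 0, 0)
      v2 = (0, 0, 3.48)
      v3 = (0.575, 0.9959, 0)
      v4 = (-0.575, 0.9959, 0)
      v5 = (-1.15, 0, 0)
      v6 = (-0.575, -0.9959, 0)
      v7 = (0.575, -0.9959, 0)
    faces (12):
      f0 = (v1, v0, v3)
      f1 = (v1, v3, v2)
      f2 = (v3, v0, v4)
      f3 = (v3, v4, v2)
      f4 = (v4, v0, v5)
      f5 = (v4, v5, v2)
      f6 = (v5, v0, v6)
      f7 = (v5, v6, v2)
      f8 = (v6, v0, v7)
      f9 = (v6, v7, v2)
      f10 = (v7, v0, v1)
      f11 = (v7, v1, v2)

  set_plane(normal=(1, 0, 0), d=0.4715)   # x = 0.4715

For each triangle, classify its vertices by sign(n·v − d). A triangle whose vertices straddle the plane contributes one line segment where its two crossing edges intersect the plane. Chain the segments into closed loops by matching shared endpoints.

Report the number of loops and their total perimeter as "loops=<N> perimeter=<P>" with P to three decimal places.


loops=1 perimeter=6.583

Straddling triangles (8 of 12):
  (v1,v0,v3) [+-+] → (0.4715, 0, 0)–(0.4715, 0.816638, 0)  len=0.8166
  (v1,v3,v2) [++-] → (0.4715, 0.816638, 0.6264)–(0.4715, 0, 2.0532)  len=1.6440
  (v3,v0,v4) [+--] → (0.4715, 0.816638, 0)–(0.4715, 0.9959, 0)  len=0.1793
  (v3,v4,v2) [+--] → (0.4715, 0.9959, 0)–(0.4715, 0.816638, 0.6264)  len=0.6515
  (v6,v0,v7) [--+] → (0.4715, -0.816638, 0)–(0.4715, -0.9959, 0)  len=0.1793
  (v6,v7,v2) [-+-] → (0.4715, -0.9959, 0)–(0.4715, -0.816638, 0.6264)  len=0.6515
  (v7,v0,v1) [+-+] → (0.4715, -0.816638, 0)–(0.4715, 0, 0)  len=0.8166
  (v7,v1,v2) [++-] → (0.4715, 0, 2.0532)–(0.4715, -0.816638, 0.6264)  len=1.6440

Chained into 1 loop(s):
  loop 1: 8 segments, perimeter = 6.5828
Total perimeter = 6.583


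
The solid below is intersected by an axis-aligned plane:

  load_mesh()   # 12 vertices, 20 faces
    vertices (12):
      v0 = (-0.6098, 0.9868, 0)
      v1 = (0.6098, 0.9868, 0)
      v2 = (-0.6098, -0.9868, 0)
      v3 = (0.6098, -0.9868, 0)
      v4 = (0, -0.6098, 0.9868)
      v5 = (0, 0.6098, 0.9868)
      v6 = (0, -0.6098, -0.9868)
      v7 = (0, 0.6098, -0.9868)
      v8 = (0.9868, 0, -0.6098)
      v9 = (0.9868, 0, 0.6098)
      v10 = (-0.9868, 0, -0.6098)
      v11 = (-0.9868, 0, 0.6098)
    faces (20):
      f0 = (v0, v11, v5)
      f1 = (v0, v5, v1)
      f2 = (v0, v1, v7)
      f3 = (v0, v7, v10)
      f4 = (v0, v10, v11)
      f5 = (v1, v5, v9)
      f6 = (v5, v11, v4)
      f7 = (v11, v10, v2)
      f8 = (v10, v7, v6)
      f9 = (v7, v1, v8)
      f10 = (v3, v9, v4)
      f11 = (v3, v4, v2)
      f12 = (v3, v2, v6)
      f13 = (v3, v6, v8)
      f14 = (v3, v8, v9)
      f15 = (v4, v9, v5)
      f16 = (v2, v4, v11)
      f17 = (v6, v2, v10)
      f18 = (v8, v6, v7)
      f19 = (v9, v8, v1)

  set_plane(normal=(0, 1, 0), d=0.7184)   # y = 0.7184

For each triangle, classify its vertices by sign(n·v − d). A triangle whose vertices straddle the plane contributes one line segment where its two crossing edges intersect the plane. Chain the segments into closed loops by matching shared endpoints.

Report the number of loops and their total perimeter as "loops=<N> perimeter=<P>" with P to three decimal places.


loops=1 perimeter=4.402

Straddling triangles (8 of 20):
  (v0,v11,v5) [+--] → (-0.71234, 0.7184, 0.16586)–(-0.175661, 0.7184, 0.702539)  len=0.7590
  (v0,v5,v1) [+-+] → (-0.175661, 0.7184, 0.702539)–(0.175661, 0.7184, 0.702539)  len=0.3513
  (v0,v1,v7) [++-] → (0.175661, 0.7184, -0.702539)–(-0.175661, 0.7184, -0.702539)  len=0.3513
  (v0,v7,v10) [+--] → (-0.175661, 0.7184, -0.702539)–(-0.71234, 0.7184, -0.16586)  len=0.7590
  (v0,v10,v11) [+--] → (-0.71234, 0.7184, -0.16586)–(-0.71234, 0.7184, 0.16586)  len=0.3317
  (v1,v5,v9) [+--] → (0.175661, 0.7184, 0.702539)–(0.71234, 0.7184, 0.16586)  len=0.7590
  (v7,v1,v8) [-+-] → (0.175661, 0.7184, -0.702539)–(0.71234, 0.7184, -0.16586)  len=0.7590
  (v9,v8,v1) [--+] → (0.71234, 0.7184, -0.16586)–(0.71234, 0.7184, 0.16586)  len=0.3317

Chained into 1 loop(s):
  loop 1: 8 segments, perimeter = 4.4020
Total perimeter = 4.402


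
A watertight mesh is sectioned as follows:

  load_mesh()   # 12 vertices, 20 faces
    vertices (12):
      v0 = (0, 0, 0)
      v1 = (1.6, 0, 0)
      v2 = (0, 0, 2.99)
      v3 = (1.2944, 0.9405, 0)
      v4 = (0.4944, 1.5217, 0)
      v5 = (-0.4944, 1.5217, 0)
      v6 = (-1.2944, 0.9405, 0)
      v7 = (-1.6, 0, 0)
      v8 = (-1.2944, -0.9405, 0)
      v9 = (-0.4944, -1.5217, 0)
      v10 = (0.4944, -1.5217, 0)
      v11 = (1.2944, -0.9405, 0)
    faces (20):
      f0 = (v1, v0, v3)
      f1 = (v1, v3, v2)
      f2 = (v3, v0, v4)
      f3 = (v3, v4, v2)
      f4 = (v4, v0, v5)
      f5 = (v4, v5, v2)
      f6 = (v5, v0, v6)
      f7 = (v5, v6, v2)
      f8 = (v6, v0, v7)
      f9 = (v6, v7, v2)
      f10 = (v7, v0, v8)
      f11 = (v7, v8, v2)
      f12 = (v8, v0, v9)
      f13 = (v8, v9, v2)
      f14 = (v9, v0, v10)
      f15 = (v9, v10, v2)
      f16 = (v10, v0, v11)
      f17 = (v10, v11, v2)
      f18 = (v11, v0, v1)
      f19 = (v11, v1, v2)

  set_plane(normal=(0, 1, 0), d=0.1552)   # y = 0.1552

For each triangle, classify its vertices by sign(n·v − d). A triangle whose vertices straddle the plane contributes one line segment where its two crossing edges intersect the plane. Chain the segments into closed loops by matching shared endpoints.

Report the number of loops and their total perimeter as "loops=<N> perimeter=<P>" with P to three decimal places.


Straddling triangles (10 of 20):
  (v1,v0,v3) [--+] → (0.2136, 0.1552, 0)–(1.54957, 0.1552, 0)  len=1.3360
  (v1,v3,v2) [-+-] → (1.54957, 0.1552, 0)–(0.2136, 0.1552, 2.49659)  len=2.8316
  (v3,v0,v4) [+-+] → (0.2136, 0.1552, 0)–(0.0504244, 0.1552, 0)  len=0.1632
  (v3,v4,v2) [++-] → (0.0504244, 0.1552, 2.68505)–(0.2136, 0.1552, 2.49659)  len=0.2493
  (v4,v0,v5) [+-+] → (0.0504244, 0.1552, 0)–(-0.0504244, 0.1552, 0)  len=0.1008
  (v4,v5,v2) [++-] → (-0.0504244, 0.1552, 2.68505)–(0.0504244, 0.1552, 2.68505)  len=0.1008
  (v5,v0,v6) [+-+] → (-0.0504244, 0.1552, 0)–(-0.2136, 0.1552, 0)  len=0.1632
  (v5,v6,v2) [++-] → (-0.2136, 0.1552, 2.49659)–(-0.0504244, 0.1552, 2.68505)  len=0.2493
  (v6,v0,v7) [+--] → (-0.2136, 0.1552, 0)–(-1.54957, 0.1552, 0)  len=1.3360
  (v6,v7,v2) [+--] → (-1.54957, 0.1552, 0)–(-0.2136, 0.1552, 2.49659)  len=2.8316

Chained into 1 loop(s):
  loop 1: 10 segments, perimeter = 9.3617
Total perimeter = 9.362

loops=1 perimeter=9.362


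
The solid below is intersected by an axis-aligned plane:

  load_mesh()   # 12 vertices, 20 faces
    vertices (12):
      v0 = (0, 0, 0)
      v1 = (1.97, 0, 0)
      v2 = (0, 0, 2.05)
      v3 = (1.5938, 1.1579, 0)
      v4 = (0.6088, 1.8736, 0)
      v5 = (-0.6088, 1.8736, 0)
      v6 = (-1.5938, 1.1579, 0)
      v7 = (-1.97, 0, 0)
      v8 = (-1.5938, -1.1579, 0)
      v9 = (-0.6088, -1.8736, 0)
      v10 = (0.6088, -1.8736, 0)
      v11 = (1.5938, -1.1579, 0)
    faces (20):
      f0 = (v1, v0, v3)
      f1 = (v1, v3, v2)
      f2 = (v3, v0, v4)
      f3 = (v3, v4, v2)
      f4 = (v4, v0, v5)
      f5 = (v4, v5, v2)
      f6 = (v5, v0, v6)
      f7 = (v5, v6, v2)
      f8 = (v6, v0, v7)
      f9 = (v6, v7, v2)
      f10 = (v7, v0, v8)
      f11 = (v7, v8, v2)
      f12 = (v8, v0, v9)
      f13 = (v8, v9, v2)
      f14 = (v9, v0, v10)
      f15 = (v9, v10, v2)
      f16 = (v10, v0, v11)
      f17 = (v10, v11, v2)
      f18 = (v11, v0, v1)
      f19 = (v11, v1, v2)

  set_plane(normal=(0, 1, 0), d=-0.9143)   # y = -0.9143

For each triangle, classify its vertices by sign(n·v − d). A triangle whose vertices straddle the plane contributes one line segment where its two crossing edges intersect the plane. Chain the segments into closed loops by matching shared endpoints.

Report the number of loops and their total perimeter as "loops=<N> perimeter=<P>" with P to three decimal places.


loops=1 perimeter=7.423

Straddling triangles (10 of 20):
  (v7,v0,v8) [++-] → (-1.25849, -0.9143, 0)–(-1.67295, -0.9143, 0)  len=0.4145
  (v7,v8,v2) [+-+] → (-1.67295, -0.9143, 0)–(-1.25849, -0.9143, 0.431281)  len=0.5981
  (v8,v0,v9) [-+-] → (-1.25849, -0.9143, 0)–(-0.297089, -0.9143, 0)  len=0.9614
  (v8,v9,v2) [--+] → (-0.297089, -0.9143, 1.04962)–(-1.25849, -0.9143, 0.431281)  len=1.1431
  (v9,v0,v10) [-+-] → (-0.297089, -0.9143, 0)–(0.297089, -0.9143, 0)  len=0.5942
  (v9,v10,v2) [--+] → (0.297089, -0.9143, 1.04962)–(-0.297089, -0.9143, 1.04962)  len=0.5942
  (v10,v0,v11) [-+-] → (0.297089, -0.9143, 0)–(1.25849, -0.9143, 0)  len=0.9614
  (v10,v11,v2) [--+] → (1.25849, -0.9143, 0.431281)–(0.297089, -0.9143, 1.04962)  len=1.1431
  (v11,v0,v1) [-++] → (1.25849, -0.9143, 0)–(1.67295, -0.9143, 0)  len=0.4145
  (v11,v1,v2) [-++] → (1.67295, -0.9143, 0)–(1.25849, -0.9143, 0.431281)  len=0.5981

Chained into 1 loop(s):
  loop 1: 10 segments, perimeter = 7.4225
Total perimeter = 7.423
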